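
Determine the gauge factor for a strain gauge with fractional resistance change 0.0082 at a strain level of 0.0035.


GF = (dR/R) / epsilon
= 0.0082 / 0.0035
= 2.3429

2.3429


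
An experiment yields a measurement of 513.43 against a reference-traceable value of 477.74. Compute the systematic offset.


Systematic error = measured - true
= 513.43 - 477.74
= 35.6900

35.6900


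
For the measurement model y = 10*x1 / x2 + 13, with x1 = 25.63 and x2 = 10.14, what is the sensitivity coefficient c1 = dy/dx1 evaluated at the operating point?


y = 10*x1 / x2 + 13
dy/dx1 = 10/x2
Evaluate at x2 = 10.14: c1 = 10 / 10.14
c1 = 0.9862

0.9862


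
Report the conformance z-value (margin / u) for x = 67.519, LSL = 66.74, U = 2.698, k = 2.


u = U / k = 2.698 / 2 = 1.349
margin = |LSL - x| = |66.74 - 67.519| = 0.779
z = margin / u = 0.779 / 1.349
z = 0.5775

0.5775


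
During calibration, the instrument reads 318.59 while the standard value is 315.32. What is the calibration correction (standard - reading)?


Correction = standard - reading
= 315.32 - 318.59
= -3.2700

-3.2700


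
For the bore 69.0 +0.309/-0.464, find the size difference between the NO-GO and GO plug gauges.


GO = nominal - lower_tol (smallest hole = maximum material condition)
GO = 69.0 - 0.464 = 68.536
NO-GO = nominal + upper_tol (largest hole = least material condition)
NO-GO = 69.0 + 0.309 = 69.309
spread = NO-GO - GO = 69.309 - 68.536 = 0.7730

0.7730


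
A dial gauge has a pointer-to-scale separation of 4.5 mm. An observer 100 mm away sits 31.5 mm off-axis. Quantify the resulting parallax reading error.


error = h * offset / d
= 4.5 * 31.5 / 100
= 1.4175

1.4175


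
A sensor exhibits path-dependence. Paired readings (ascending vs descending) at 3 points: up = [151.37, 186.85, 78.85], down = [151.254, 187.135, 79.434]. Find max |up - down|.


|151.37 - 151.254| = 0.1160
|186.85 - 187.135| = 0.2850
|78.85 - 79.434| = 0.5840
hysteresis = max(diffs) = 0.5840

0.5840


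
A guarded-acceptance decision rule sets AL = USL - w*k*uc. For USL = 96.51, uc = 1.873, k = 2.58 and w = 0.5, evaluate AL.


U = k * uc = 2.58 * 1.873 = 4.83234
guard band g = w * U = 0.5 * 4.83234 = 2.41617
AL = USL - g = 96.51 - 2.41617
AL = 94.0938

94.0938


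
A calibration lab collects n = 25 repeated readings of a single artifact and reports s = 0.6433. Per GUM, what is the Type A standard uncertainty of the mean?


u_A = s / sqrt(n)
u_A = 0.6433 / sqrt(25)
u_A = 0.6433 / 5
u_A = 0.1287

0.1287


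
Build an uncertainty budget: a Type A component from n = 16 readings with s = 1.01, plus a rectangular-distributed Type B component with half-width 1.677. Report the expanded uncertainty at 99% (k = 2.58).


u_A = s / sqrt(n) = 1.01 / sqrt(16) = 0.2525
u_B = half_width / sqrt(3) = 1.677 / sqrt(3) = 0.9682164
uc = sqrt(u_A^2 + u_B^2) = sqrt(0.2525^2 + 0.9682164^2) = 1.0005994
U = k * uc = 2.58 * 1.0005994
U = 2.5815

2.5815


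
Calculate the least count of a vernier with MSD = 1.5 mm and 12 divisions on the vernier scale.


LC = MSD / n_div
= 1.5 / 12
= 0.1250

0.1250


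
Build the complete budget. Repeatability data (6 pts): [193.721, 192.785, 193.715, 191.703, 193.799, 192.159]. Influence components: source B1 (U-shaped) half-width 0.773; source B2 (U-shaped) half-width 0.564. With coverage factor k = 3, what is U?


mean = (193.721 + 192.785 + 193.715 + 191.703 + 193.799 + 192.159) / 6 = 192.9803333
s = sqrt(sum((x - mean)^2)/(n-1)) = 0.90585444
u_A = s / sqrt(n) = 0.90585444 / sqrt(6) = 0.36981353
u_B1 = 0.773 / sqrt(2) = 0.54659354
u_B2 = 0.564 / sqrt(2) = 0.39880822
uc = sqrt(0.36981353^2 + 0.54659354^2 + 0.39880822^2) = 0.7710866
U = k * uc = 3 * 0.7710866
U = 2.3133

2.3133


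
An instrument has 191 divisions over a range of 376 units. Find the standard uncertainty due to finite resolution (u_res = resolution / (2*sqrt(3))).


resolution = range / divisions
resolution = 376 / 191 = 1.9685864
u_res = resolution / (2*sqrt(3))
u_res = 1.9685864 / 3.4641016
u_res = 0.5683

0.5683


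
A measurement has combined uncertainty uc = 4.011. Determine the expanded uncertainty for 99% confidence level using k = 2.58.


U = k * uc
U = 2.58 * 4.011
U = 10.3484

10.3484


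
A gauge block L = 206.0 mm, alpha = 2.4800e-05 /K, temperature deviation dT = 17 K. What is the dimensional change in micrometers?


dL = L * alpha * dT
= 206.0 * 2.4800e-05 * 17
= 0.0868496 mm
dL_um = 0.0868496 * 1000 = 86.8496 um

86.8496


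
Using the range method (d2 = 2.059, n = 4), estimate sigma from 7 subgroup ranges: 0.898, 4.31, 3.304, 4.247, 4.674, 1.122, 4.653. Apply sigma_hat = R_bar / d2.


R_bar = (0.898 + 4.31 + 3.304 + 4.247 + 4.674 + 1.122 + 4.653) / 7
R_bar = 23.208 / 7 = 3.3154286
sigma_hat = R_bar / d2 = 3.3154286 / 2.059 = 1.6102

1.6102


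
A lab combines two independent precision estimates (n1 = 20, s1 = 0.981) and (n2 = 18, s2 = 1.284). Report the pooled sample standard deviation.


s_p = sqrt(((n1-1)*s1^2 + (n2-1)*s2^2) / (n1+n2-2))
numerator = (20-1)*0.981^2 + (18-1)*1.284^2 = 18.284859 + 28.027152 = 46.312011
denominator = 20 + 18 - 2 = 36
s_p^2 = 46.312011 / 36 = 1.2864448
s_p = sqrt(1.2864448) = 1.1342

1.1342


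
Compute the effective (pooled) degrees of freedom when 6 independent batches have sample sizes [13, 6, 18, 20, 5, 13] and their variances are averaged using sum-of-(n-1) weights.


nu = sum_i (n_i - 1)
nu = ((13 - 1) + (6 - 1) + (18 - 1) + (20 - 1) + (5 - 1) + (13 - 1))
nu = 12 + 5 + 17 + 19 + 4 + 12
nu = 69

69


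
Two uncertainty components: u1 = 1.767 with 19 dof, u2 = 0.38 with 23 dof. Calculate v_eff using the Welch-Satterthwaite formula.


uc = sqrt(u1^2 + u2^2) = sqrt(1.767^2 + 0.38^2) = 1.8073984
v_eff = uc^4 / (u1^4/v1 + u2^4/v2)
= 1.8073984^4 / (1.767^4/19 + 0.38^4/23)
= 10.671257 / 0.51399545
v_eff = 20.7614

20.7614


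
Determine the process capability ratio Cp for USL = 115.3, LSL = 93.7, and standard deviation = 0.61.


Cp = (USL - LSL) / (6 * sigma)
= (115.3 - 93.7) / (6 * 0.61)
= 21.6000 / 3.6600
= 5.9016

5.9016


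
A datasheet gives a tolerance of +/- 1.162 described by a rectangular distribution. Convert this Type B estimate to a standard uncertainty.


u_B = half_width / sqrt(3)
u_B = 1.162 / 1.7320508
u_B = 0.6709

0.6709


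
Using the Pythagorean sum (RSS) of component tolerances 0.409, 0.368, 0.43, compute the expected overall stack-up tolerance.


RSS = sqrt(0.409^2 + 0.368^2 + 0.43^2)
= sqrt(0.487605)
= 0.6983

0.6983


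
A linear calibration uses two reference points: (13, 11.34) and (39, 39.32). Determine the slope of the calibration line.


slope = (y2 - y1) / (x2 - x1)
= (39.32 - 11.34) / (39 - 13)
= 27.9800 / 26
= 1.0762

1.0762


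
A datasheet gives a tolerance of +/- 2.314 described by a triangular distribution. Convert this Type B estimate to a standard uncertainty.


u_B = half_width / sqrt(6)
u_B = 2.314 / 2.4494897
u_B = 0.9447

0.9447


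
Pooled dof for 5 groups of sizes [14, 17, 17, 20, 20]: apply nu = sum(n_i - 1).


nu = sum_i (n_i - 1)
nu = ((14 - 1) + (17 - 1) + (17 - 1) + (20 - 1) + (20 - 1))
nu = 13 + 16 + 16 + 19 + 19
nu = 83

83


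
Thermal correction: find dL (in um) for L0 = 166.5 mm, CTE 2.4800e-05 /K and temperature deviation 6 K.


dL = L * alpha * dT
= 166.5 * 2.4800e-05 * 6
= 0.0247752 mm
dL_um = 0.0247752 * 1000 = 24.7752 um

24.7752


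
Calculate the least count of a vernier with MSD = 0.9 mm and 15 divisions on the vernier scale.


LC = MSD / n_div
= 0.9 / 15
= 0.0600

0.0600


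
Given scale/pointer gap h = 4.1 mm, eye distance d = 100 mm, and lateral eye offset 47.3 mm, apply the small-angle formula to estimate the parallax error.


error = h * offset / d
= 4.1 * 47.3 / 100
= 1.9393

1.9393


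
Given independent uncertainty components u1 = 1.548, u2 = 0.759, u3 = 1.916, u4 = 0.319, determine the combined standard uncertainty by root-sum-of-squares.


uc = sqrt(1.548^2 + 0.759^2 + 1.916^2 + 0.319^2)
uc = sqrt(6.745202)
uc = 2.5972

2.5972


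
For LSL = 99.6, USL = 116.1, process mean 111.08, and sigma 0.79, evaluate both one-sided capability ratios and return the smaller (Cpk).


Cpu = (USL - mean) / (3*sigma) = (116.1 - 111.08) / (3*0.79) = 2.1181
Cpl = (mean - LSL) / (3*sigma) = (111.08 - 99.6) / (3*0.79) = 4.8439
Cpk = min(Cpu, Cpl) = 2.1181

2.1181


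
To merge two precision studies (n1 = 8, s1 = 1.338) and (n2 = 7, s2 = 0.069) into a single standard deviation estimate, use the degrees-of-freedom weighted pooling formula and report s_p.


s_p = sqrt(((n1-1)*s1^2 + (n2-1)*s2^2) / (n1+n2-2))
numerator = (8-1)*1.338^2 + (7-1)*0.069^2 = 12.531708 + 0.028566 = 12.560274
denominator = 8 + 7 - 2 = 13
s_p^2 = 12.560274 / 13 = 0.96617492
s_p = sqrt(0.96617492) = 0.9829

0.9829


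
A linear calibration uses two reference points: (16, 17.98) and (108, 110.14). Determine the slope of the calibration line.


slope = (y2 - y1) / (x2 - x1)
= (110.14 - 17.98) / (108 - 16)
= 92.1600 / 92
= 1.0017

1.0017


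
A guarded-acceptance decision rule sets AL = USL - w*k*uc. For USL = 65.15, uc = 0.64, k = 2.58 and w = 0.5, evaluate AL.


U = k * uc = 2.58 * 0.64 = 1.6512
guard band g = w * U = 0.5 * 1.6512 = 0.8256
AL = USL - g = 65.15 - 0.8256
AL = 64.3244

64.3244


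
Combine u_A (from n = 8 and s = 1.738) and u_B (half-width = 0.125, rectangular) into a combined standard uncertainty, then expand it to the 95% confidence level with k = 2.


u_A = s / sqrt(n) = 1.738 / sqrt(8) = 0.61447579
u_B = half_width / sqrt(3) = 0.125 / sqrt(3) = 0.072168784
uc = sqrt(u_A^2 + u_B^2) = sqrt(0.61447579^2 + 0.072168784^2) = 0.6186993
U = k * uc = 2 * 0.6186993
U = 1.2374

1.2374


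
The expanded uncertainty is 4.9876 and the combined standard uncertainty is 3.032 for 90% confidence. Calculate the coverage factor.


k = U / uc
k = 4.9876 / 3.032
k = 1.645

1.645


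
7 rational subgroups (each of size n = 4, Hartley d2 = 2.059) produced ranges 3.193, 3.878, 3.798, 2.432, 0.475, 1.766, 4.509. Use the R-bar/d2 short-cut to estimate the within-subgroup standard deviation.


R_bar = (3.193 + 3.878 + 3.798 + 2.432 + 0.475 + 1.766 + 4.509) / 7
R_bar = 20.051 / 7 = 2.8644286
sigma_hat = R_bar / d2 = 2.8644286 / 2.059 = 1.3912

1.3912


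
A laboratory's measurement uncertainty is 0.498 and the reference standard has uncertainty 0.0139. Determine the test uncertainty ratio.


TUR = u_lab / u_ref
= 0.498 / 0.0139
= 35.8273

35.8273


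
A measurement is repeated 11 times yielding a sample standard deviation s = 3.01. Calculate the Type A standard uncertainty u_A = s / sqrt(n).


u_A = s / sqrt(n)
u_A = 3.01 / sqrt(11)
u_A = 3.01 / 3.3166248
u_A = 0.9075

0.9075


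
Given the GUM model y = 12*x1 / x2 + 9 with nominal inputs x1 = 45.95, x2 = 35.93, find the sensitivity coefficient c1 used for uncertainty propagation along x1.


y = 12*x1 / x2 + 9
dy/dx1 = 12/x2
Evaluate at x2 = 35.93: c1 = 12 / 35.93
c1 = 0.3340

0.3340


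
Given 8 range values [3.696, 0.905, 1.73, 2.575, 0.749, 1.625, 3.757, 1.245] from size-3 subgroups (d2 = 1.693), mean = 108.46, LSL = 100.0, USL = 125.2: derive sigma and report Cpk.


R_bar = (3.696 + 0.905 + 1.73 + 2.575 + 0.749 + 1.625 + 3.757 + 1.245) / 8 = 2.03525
sigma = R_bar / d2 = 2.03525 / 1.693 = 1.2021559
Cp = (USL - LSL)/(6*sigma) = (125.2 - 100.0)/(6*1.2021559) = 3.4937
Cpu = (125.2 - 108.46)/(3*1.2021559) = 4.6417
Cpl = (108.46 - 100.0)/(3*1.2021559) = 2.3458
Cpk = min(Cpu, Cpl) = 2.3458

2.3458


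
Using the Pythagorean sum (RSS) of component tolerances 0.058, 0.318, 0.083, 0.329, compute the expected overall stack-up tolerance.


RSS = sqrt(0.058^2 + 0.318^2 + 0.083^2 + 0.329^2)
= sqrt(0.219618)
= 0.4686

0.4686


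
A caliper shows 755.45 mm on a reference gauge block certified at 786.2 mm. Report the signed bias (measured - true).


Systematic error = measured - true
= 755.45 - 786.2
= -30.7500

-30.7500


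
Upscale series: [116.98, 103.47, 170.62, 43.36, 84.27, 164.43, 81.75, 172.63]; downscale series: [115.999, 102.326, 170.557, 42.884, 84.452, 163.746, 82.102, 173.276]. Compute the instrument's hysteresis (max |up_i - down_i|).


|116.98 - 115.999| = 0.9810
|103.47 - 102.326| = 1.1440
|170.62 - 170.557| = 0.0630
|43.36 - 42.884| = 0.4760
|84.27 - 84.452| = 0.1820
|164.43 - 163.746| = 0.6840
|81.75 - 82.102| = 0.3520
|172.63 - 173.276| = 0.6460
hysteresis = max(diffs) = 1.1440

1.1440


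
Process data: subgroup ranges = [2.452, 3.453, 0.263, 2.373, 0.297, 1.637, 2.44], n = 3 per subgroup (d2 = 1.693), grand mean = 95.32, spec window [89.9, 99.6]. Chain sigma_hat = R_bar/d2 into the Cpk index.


R_bar = (2.452 + 3.453 + 0.263 + 2.373 + 0.297 + 1.637 + 2.44) / 7 = 1.845
sigma = R_bar / d2 = 1.845 / 1.693 = 1.0897815
Cp = (USL - LSL)/(6*sigma) = (99.6 - 89.9)/(6*1.0897815) = 1.4835
Cpu = (99.6 - 95.32)/(3*1.0897815) = 1.3091
Cpl = (95.32 - 89.9)/(3*1.0897815) = 1.6578
Cpk = min(Cpu, Cpl) = 1.3091

1.3091


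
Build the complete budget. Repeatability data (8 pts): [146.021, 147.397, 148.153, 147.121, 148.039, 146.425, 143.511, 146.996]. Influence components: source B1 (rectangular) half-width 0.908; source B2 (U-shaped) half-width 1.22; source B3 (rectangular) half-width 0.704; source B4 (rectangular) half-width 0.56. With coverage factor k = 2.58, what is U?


mean = (146.021 + 147.397 + 148.153 + 147.121 + 148.039 + 146.425 + 143.511 + 146.996) / 8 = 146.707875
s = sqrt(sum((x - mean)^2)/(n-1)) = 1.4813453
u_A = s / sqrt(n) = 1.4813453 / sqrt(8) = 0.52373465
u_B1 = 0.908 / sqrt(3) = 0.52423404
u_B2 = 1.22 / sqrt(2) = 0.86267027
u_B3 = 0.704 / sqrt(3) = 0.40645459
u_B4 = 0.56 / sqrt(3) = 0.32331615
uc = sqrt(0.52373465^2 + 0.52423404^2 + 0.86267027^2 + 0.40645459^2 + 0.32331615^2) = 1.2502232
U = k * uc = 2.58 * 1.2502232
U = 3.2256

3.2256


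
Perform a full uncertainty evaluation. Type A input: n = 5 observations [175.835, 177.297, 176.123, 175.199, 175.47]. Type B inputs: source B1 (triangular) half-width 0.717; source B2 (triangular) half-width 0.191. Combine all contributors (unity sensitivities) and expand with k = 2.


mean = (175.835 + 177.297 + 176.123 + 175.199 + 175.47) / 5 = 175.9848
s = sqrt(sum((x - mean)^2)/(n-1)) = 0.81331249
u_A = s / sqrt(n) = 0.81331249 / sqrt(5) = 0.3637244
u_B1 = 0.717 / sqrt(6) = 0.29271402
u_B2 = 0.191 / sqrt(6) = 0.077975423
uc = sqrt(0.3637244^2 + 0.29271402^2 + 0.077975423^2) = 0.47334671
U = k * uc = 2 * 0.47334671
U = 0.9467

0.9467


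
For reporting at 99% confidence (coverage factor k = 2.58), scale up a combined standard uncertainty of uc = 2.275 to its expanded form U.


U = k * uc
U = 2.58 * 2.275
U = 5.8695

5.8695


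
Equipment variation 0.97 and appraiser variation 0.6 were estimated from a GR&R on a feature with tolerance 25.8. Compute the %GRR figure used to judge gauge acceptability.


GRR = sqrt(EV^2 + AV^2) = sqrt(0.97^2 + 0.6^2) = 1.14057
%GRR = GRR / tol * 100 = 1.14057 / 25.8 * 100
%GRR = 4.4208

4.4208


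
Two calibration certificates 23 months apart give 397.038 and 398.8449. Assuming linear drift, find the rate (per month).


rate = (v2 - v1) / months
= (398.8449 - 397.038) / 23
= 1.8069 / 23
= 0.0786

0.0786


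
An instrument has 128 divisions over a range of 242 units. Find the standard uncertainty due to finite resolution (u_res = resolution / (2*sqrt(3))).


resolution = range / divisions
resolution = 242 / 128 = 1.890625
u_res = resolution / (2*sqrt(3))
u_res = 1.890625 / 3.4641016
u_res = 0.5458

0.5458


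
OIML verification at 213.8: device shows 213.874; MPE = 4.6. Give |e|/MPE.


e = indication - reference = 213.874 - 213.8 = 0.0740
|e| = 0.0740
ratio = |e| / MPE = 0.0740 / 4.6
ratio = 0.0161

0.0161


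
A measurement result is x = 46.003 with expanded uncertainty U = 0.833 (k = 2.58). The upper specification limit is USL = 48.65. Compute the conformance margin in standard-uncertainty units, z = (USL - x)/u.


u = U / k = 0.833 / 2.58 = 0.32286822
margin = |USL - x| = |48.65 - 46.003| = 2.647
z = margin / u = 2.647 / 0.32286822
z = 8.1984

8.1984


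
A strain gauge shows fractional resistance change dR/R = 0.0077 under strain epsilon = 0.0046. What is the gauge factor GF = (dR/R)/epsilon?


GF = (dR/R) / epsilon
= 0.0077 / 0.0046
= 1.6739

1.6739


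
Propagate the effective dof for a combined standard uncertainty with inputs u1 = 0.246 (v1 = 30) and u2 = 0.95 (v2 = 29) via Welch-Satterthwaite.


uc = sqrt(u1^2 + u2^2) = sqrt(0.246^2 + 0.95^2) = 0.98133379
v_eff = uc^4 / (u1^4/v1 + u2^4/v2)
= 0.98133379^4 / (0.246^4/30 + 0.95^4/29)
= 0.92739983 / 0.028208495
v_eff = 32.8766

32.8766


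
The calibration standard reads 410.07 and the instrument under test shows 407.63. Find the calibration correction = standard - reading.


Correction = standard - reading
= 410.07 - 407.63
= 2.4400

2.4400


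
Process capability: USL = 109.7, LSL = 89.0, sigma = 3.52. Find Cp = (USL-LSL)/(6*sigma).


Cp = (USL - LSL) / (6 * sigma)
= (109.7 - 89.0) / (6 * 3.52)
= 20.7000 / 21.1200
= 0.9801

0.9801


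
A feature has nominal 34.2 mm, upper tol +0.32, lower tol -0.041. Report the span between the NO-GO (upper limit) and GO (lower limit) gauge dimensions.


GO = nominal - lower_tol (smallest hole = maximum material condition)
GO = 34.2 - 0.041 = 34.159
NO-GO = nominal + upper_tol (largest hole = least material condition)
NO-GO = 34.2 + 0.32 = 34.52
spread = NO-GO - GO = 34.52 - 34.159 = 0.3610

0.3610


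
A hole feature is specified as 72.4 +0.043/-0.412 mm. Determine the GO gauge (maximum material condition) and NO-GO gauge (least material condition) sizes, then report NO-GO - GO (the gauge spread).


GO = nominal - lower_tol (smallest hole = maximum material condition)
GO = 72.4 - 0.412 = 71.988
NO-GO = nominal + upper_tol (largest hole = least material condition)
NO-GO = 72.4 + 0.043 = 72.443
spread = NO-GO - GO = 72.443 - 71.988 = 0.4550

0.4550


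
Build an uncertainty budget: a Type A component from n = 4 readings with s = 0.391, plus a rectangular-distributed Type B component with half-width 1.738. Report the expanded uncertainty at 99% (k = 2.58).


u_A = s / sqrt(n) = 0.391 / sqrt(4) = 0.1955
u_B = half_width / sqrt(3) = 1.738 / sqrt(3) = 1.0034348
uc = sqrt(u_A^2 + u_B^2) = sqrt(0.1955^2 + 1.0034348^2) = 1.0223021
U = k * uc = 2.58 * 1.0223021
U = 2.6375

2.6375


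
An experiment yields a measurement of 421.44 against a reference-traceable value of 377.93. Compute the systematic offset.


Systematic error = measured - true
= 421.44 - 377.93
= 43.5100

43.5100


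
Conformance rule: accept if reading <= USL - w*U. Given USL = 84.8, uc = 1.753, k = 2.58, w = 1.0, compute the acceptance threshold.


U = k * uc = 2.58 * 1.753 = 4.52274
guard band g = w * U = 1.0 * 4.52274 = 4.52274
AL = USL - g = 84.8 - 4.52274
AL = 80.2773

80.2773


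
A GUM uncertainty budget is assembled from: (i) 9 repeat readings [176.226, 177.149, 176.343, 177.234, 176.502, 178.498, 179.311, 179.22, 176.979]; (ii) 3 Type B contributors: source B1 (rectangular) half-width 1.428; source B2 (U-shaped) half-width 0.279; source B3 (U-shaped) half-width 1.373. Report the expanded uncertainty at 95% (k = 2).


mean = (176.226 + 177.149 + 176.343 + 177.234 + 176.502 + 178.498 + 179.311 + 179.22 + 176.979) / 9 = 177.4957778
s = sqrt(sum((x - mean)^2)/(n-1)) = 1.2071191
u_A = s / sqrt(n) = 1.2071191 / sqrt(9) = 0.40237303
u_B1 = 1.428 / sqrt(3) = 0.82445618
u_B2 = 0.279 / sqrt(2) = 0.19728279
u_B3 = 1.373 / sqrt(2) = 0.97085761
uc = sqrt(0.40237303^2 + 0.82445618^2 + 0.19728279^2 + 0.97085761^2) = 1.3502285
U = k * uc = 2 * 1.3502285
U = 2.7005

2.7005


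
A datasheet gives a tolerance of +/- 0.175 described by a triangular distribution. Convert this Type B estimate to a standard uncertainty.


u_B = half_width / sqrt(6)
u_B = 0.175 / 2.4494897
u_B = 0.0714

0.0714


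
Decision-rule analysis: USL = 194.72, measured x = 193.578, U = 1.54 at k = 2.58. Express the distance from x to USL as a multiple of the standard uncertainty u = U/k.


u = U / k = 1.54 / 2.58 = 0.59689922
margin = |USL - x| = |194.72 - 193.578| = 1.142
z = margin / u = 1.142 / 0.59689922
z = 1.9132

1.9132


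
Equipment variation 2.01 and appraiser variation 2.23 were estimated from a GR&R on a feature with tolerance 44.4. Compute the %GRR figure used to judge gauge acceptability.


GRR = sqrt(EV^2 + AV^2) = sqrt(2.01^2 + 2.23^2) = 3.0021659
%GRR = GRR / tol * 100 = 3.0021659 / 44.4 * 100
%GRR = 6.7616

6.7616


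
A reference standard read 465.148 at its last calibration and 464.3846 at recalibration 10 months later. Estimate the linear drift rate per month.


rate = (v2 - v1) / months
= (464.3846 - 465.148) / 10
= -0.7634 / 10
= -0.0763

-0.0763


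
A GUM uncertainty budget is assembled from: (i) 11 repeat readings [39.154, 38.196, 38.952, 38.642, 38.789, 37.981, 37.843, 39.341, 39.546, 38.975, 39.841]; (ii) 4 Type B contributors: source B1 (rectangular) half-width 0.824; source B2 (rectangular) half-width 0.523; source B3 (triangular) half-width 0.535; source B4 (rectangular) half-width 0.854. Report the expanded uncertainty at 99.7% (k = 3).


mean = (39.154 + 38.196 + 38.952 + 38.642 + 38.789 + 37.981 + 37.843 + 39.341 + 39.546 + 38.975 + 39.841) / 11 = 38.84181818
s = sqrt(sum((x - mean)^2)/(n-1)) = 0.63790263
u_A = s / sqrt(n) = 0.63790263 / sqrt(11) = 0.19233488
u_B1 = 0.824 / sqrt(3) = 0.47573662
u_B2 = 0.523 / sqrt(3) = 0.30195419
u_B3 = 0.535 / sqrt(6) = 0.21841284
u_B4 = 0.854 / sqrt(3) = 0.49305713
uc = sqrt(0.19233488^2 + 0.47573662^2 + 0.30195419^2 + 0.21841284^2 + 0.49305713^2) = 0.80330808
U = k * uc = 3 * 0.80330808
U = 2.4099

2.4099


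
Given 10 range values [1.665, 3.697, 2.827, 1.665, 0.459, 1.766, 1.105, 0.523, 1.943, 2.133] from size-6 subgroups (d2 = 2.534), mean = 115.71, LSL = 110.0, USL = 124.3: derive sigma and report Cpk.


R_bar = (1.665 + 3.697 + 2.827 + 1.665 + 0.459 + 1.766 + 1.105 + 0.523 + 1.943 + 2.133) / 10 = 1.7783
sigma = R_bar / d2 = 1.7783 / 2.534 = 0.70177585
Cp = (USL - LSL)/(6*sigma) = (124.3 - 110.0)/(6*0.70177585) = 3.3961
Cpu = (124.3 - 115.71)/(3*0.70177585) = 4.0801
Cpl = (115.71 - 110.0)/(3*0.70177585) = 2.7122
Cpk = min(Cpu, Cpl) = 2.7122

2.7122


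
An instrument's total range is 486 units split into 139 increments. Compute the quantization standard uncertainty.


resolution = range / divisions
resolution = 486 / 139 = 3.4964029
u_res = resolution / (2*sqrt(3))
u_res = 3.4964029 / 3.4641016
u_res = 1.0093

1.0093


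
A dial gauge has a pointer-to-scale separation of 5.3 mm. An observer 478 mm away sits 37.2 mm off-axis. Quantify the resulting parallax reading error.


error = h * offset / d
= 5.3 * 37.2 / 478
= 0.4125

0.4125


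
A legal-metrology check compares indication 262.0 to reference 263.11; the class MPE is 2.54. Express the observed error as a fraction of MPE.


e = indication - reference = 262.0 - 263.11 = -1.1100
|e| = 1.1100
ratio = |e| / MPE = 1.1100 / 2.54
ratio = 0.4370

0.4370


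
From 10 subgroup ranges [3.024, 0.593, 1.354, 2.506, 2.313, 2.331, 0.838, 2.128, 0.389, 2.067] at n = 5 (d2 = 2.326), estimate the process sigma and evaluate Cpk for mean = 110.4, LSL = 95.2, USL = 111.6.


R_bar = (3.024 + 0.593 + 1.354 + 2.506 + 2.313 + 2.331 + 0.838 + 2.128 + 0.389 + 2.067) / 10 = 1.7543
sigma = R_bar / d2 = 1.7543 / 2.326 = 0.75421324
Cp = (USL - LSL)/(6*sigma) = (111.6 - 95.2)/(6*0.75421324) = 3.6241
Cpu = (111.6 - 110.4)/(3*0.75421324) = 0.5304
Cpl = (110.4 - 95.2)/(3*0.75421324) = 6.7178
Cpk = min(Cpu, Cpl) = 0.5304

0.5304


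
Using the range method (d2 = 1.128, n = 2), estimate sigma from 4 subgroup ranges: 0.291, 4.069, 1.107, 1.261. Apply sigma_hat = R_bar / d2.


R_bar = (0.291 + 4.069 + 1.107 + 1.261) / 4
R_bar = 6.728 / 4 = 1.682
sigma_hat = R_bar / d2 = 1.682 / 1.128 = 1.4911

1.4911


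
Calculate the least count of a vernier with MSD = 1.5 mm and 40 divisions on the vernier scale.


LC = MSD / n_div
= 1.5 / 40
= 0.0375

0.0375


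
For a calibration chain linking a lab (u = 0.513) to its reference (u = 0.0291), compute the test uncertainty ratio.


TUR = u_lab / u_ref
= 0.513 / 0.0291
= 17.6289

17.6289


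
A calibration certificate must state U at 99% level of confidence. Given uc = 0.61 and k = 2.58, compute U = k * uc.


U = k * uc
U = 2.58 * 0.61
U = 1.5738

1.5738


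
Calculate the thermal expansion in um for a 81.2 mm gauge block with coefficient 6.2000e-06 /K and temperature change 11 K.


dL = L * alpha * dT
= 81.2 * 6.2000e-06 * 11
= 0.0055378 mm
dL_um = 0.0055378 * 1000 = 5.5378 um

5.5378


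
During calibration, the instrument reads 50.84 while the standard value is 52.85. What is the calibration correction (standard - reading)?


Correction = standard - reading
= 52.85 - 50.84
= 2.0100

2.0100


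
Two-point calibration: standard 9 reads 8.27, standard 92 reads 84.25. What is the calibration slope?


slope = (y2 - y1) / (x2 - x1)
= (84.25 - 8.27) / (92 - 9)
= 75.9800 / 83
= 0.9154

0.9154


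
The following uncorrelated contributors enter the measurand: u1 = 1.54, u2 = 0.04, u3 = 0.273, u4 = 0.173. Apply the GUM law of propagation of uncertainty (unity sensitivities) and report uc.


uc = sqrt(1.54^2 + 0.04^2 + 0.273^2 + 0.173^2)
uc = sqrt(2.477658)
uc = 1.5741

1.5741


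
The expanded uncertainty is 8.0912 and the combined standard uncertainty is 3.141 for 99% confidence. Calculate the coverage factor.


k = U / uc
k = 8.0912 / 3.141
k = 2.576

2.576


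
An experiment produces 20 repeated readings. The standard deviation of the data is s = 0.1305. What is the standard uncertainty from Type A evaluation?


u_A = s / sqrt(n)
u_A = 0.1305 / sqrt(20)
u_A = 0.1305 / 4.472136
u_A = 0.0292

0.0292


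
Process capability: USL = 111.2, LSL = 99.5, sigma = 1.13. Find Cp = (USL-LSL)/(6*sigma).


Cp = (USL - LSL) / (6 * sigma)
= (111.2 - 99.5) / (6 * 1.13)
= 11.7000 / 6.7800
= 1.7257

1.7257


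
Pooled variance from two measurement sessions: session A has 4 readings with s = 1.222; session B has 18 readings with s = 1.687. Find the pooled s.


s_p = sqrt(((n1-1)*s1^2 + (n2-1)*s2^2) / (n1+n2-2))
numerator = (4-1)*1.222^2 + (18-1)*1.687^2 = 4.479852 + 48.381473 = 52.861325
denominator = 4 + 18 - 2 = 20
s_p^2 = 52.861325 / 20 = 2.6430662
s_p = sqrt(2.6430662) = 1.6258

1.6258


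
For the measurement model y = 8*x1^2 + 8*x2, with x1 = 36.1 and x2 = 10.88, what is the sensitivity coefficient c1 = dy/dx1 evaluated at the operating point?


y = 8*x1^2 + 8*x2
dy/dx1 = 2*8*x1
Evaluate at x1 = 36.1: c1 = 16 * 36.1
c1 = 577.6000

577.6000


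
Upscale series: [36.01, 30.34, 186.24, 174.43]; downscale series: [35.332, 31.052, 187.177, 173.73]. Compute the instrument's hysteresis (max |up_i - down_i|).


|36.01 - 35.332| = 0.6780
|30.34 - 31.052| = 0.7120
|186.24 - 187.177| = 0.9370
|174.43 - 173.73| = 0.7000
hysteresis = max(diffs) = 0.9370

0.9370


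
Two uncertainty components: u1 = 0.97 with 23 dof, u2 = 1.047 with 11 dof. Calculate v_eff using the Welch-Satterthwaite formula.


uc = sqrt(u1^2 + u2^2) = sqrt(0.97^2 + 1.047^2) = 1.4272733
v_eff = uc^4 / (u1^4/v1 + u2^4/v2)
= 1.4272733^4 / (0.97^4/23 + 1.047^4/11)
= 4.1498134 / 0.1477341
v_eff = 28.0897

28.0897


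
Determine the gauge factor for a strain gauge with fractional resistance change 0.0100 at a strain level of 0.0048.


GF = (dR/R) / epsilon
= 0.0100 / 0.0048
= 2.0833

2.0833


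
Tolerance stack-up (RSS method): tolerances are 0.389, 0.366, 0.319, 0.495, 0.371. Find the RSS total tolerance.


RSS = sqrt(0.389^2 + 0.366^2 + 0.319^2 + 0.495^2 + 0.371^2)
= sqrt(0.769704)
= 0.8773

0.8773


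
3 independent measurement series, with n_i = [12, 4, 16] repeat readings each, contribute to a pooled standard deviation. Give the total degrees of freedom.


nu = sum_i (n_i - 1)
nu = ((12 - 1) + (4 - 1) + (16 - 1))
nu = 11 + 3 + 15
nu = 29

29


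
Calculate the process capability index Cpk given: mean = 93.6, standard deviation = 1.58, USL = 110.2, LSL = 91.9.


Cpu = (USL - mean) / (3*sigma) = (110.2 - 93.6) / (3*1.58) = 3.5021
Cpl = (mean - LSL) / (3*sigma) = (93.6 - 91.9) / (3*1.58) = 0.3586
Cpk = min(Cpu, Cpl) = 0.3586

0.3586


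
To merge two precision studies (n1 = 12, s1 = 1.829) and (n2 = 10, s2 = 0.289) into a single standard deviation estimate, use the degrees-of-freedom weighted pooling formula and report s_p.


s_p = sqrt(((n1-1)*s1^2 + (n2-1)*s2^2) / (n1+n2-2))
numerator = (12-1)*1.829^2 + (10-1)*0.289^2 = 36.797651 + 0.751689 = 37.54934
denominator = 12 + 10 - 2 = 20
s_p^2 = 37.54934 / 20 = 1.877467
s_p = sqrt(1.877467) = 1.3702

1.3702


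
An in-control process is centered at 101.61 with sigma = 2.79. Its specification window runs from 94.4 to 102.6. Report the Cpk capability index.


Cpu = (USL - mean) / (3*sigma) = (102.6 - 101.61) / (3*2.79) = 0.1183
Cpl = (mean - LSL) / (3*sigma) = (101.61 - 94.4) / (3*2.79) = 0.8614
Cpk = min(Cpu, Cpl) = 0.1183

0.1183


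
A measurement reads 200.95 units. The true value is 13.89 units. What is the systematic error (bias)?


Systematic error = measured - true
= 200.95 - 13.89
= 187.0600

187.0600


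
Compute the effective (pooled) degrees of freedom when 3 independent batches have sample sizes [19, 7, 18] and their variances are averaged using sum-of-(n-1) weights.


nu = sum_i (n_i - 1)
nu = ((19 - 1) + (7 - 1) + (18 - 1))
nu = 18 + 6 + 17
nu = 41

41


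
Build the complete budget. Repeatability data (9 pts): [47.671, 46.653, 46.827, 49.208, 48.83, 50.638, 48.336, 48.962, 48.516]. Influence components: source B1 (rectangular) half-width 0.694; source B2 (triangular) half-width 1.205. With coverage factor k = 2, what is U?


mean = (47.671 + 46.653 + 46.827 + 49.208 + 48.83 + 50.638 + 48.336 + 48.962 + 48.516) / 9 = 48.40455556
s = sqrt(sum((x - mean)^2)/(n-1)) = 1.2368001
u_A = s / sqrt(n) = 1.2368001 / sqrt(9) = 0.4122667
u_B1 = 0.694 / sqrt(3) = 0.40068109
u_B2 = 1.205 / sqrt(6) = 0.49193919
uc = sqrt(0.4122667^2 + 0.40068109^2 + 0.49193919^2) = 0.75664611
U = k * uc = 2 * 0.75664611
U = 1.5133

1.5133


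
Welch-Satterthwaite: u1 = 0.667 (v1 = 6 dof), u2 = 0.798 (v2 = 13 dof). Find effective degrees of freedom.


uc = sqrt(u1^2 + u2^2) = sqrt(0.667^2 + 0.798^2) = 1.0400447
v_eff = uc^4 / (u1^4/v1 + u2^4/v2)
= 1.0400447^4 / (0.667^4/6 + 0.798^4/13)
= 1.1700597 / 0.064181499
v_eff = 18.2305

18.2305


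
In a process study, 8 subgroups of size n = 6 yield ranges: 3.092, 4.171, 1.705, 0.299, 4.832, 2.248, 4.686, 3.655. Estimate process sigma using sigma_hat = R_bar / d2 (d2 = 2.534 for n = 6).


R_bar = (3.092 + 4.171 + 1.705 + 0.299 + 4.832 + 2.248 + 4.686 + 3.655) / 8
R_bar = 24.688 / 8 = 3.086
sigma_hat = R_bar / d2 = 3.086 / 2.534 = 1.2178

1.2178


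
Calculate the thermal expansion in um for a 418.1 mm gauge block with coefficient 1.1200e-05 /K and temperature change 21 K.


dL = L * alpha * dT
= 418.1 * 1.1200e-05 * 21
= 0.0983371 mm
dL_um = 0.0983371 * 1000 = 98.3371 um

98.3371


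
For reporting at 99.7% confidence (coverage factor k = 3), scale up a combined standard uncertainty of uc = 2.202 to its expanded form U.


U = k * uc
U = 3 * 2.202
U = 6.6060

6.6060


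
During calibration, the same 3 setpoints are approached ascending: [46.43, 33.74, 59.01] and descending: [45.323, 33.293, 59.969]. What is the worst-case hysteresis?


|46.43 - 45.323| = 1.1070
|33.74 - 33.293| = 0.4470
|59.01 - 59.969| = 0.9590
hysteresis = max(diffs) = 1.1070

1.1070


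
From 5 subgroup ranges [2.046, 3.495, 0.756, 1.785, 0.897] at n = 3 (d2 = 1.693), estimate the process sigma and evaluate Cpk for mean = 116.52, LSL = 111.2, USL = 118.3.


R_bar = (2.046 + 3.495 + 0.756 + 1.785 + 0.897) / 5 = 1.7958
sigma = R_bar / d2 = 1.7958 / 1.693 = 1.0607206
Cp = (USL - LSL)/(6*sigma) = (118.3 - 111.2)/(6*1.0607206) = 1.1156
Cpu = (118.3 - 116.52)/(3*1.0607206) = 0.5594
Cpl = (116.52 - 111.2)/(3*1.0607206) = 1.6718
Cpk = min(Cpu, Cpl) = 0.5594

0.5594


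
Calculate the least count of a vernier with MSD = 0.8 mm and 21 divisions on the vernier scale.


LC = MSD / n_div
= 0.8 / 21
= 0.0381

0.0381


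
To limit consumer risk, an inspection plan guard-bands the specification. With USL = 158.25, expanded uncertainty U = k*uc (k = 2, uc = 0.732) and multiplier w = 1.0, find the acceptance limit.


U = k * uc = 2 * 0.732 = 1.464
guard band g = w * U = 1.0 * 1.464 = 1.464
AL = USL - g = 158.25 - 1.464
AL = 156.7860

156.7860


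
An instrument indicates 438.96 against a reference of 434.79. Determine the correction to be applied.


Correction = standard - reading
= 434.79 - 438.96
= -4.1700

-4.1700


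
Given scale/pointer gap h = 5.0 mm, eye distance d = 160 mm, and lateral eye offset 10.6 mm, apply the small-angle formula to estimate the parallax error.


error = h * offset / d
= 5.0 * 10.6 / 160
= 0.3312

0.3312


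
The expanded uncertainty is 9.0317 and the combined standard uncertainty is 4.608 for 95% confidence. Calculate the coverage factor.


k = U / uc
k = 9.0317 / 4.608
k = 1.96

1.96


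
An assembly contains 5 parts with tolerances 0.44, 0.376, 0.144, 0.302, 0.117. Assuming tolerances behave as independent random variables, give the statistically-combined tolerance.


RSS = sqrt(0.44^2 + 0.376^2 + 0.144^2 + 0.302^2 + 0.117^2)
= sqrt(0.460605)
= 0.6787

0.6787


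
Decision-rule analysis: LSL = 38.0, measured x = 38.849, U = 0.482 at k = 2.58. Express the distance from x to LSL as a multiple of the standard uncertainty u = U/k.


u = U / k = 0.482 / 2.58 = 0.18682171
margin = |LSL - x| = |38.0 - 38.849| = 0.849
z = margin / u = 0.849 / 0.18682171
z = 4.5444

4.5444


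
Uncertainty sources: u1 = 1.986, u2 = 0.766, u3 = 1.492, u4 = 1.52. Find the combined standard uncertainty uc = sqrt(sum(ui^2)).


uc = sqrt(1.986^2 + 0.766^2 + 1.492^2 + 1.52^2)
uc = sqrt(9.067416)
uc = 3.0112

3.0112


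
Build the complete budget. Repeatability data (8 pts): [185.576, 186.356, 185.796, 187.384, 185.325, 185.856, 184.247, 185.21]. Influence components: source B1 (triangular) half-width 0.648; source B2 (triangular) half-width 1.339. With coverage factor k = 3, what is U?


mean = (185.576 + 186.356 + 185.796 + 187.384 + 185.325 + 185.856 + 184.247 + 185.21) / 8 = 185.71875
s = sqrt(sum((x - mean)^2)/(n-1)) = 0.91059176
u_A = s / sqrt(n) = 0.91059176 / sqrt(8) = 0.3219428
u_B1 = 0.648 / sqrt(6) = 0.26454489
u_B2 = 1.339 / sqrt(6) = 0.54664446
uc = sqrt(0.3219428^2 + 0.26454489^2 + 0.54664446^2) = 0.68735095
U = k * uc = 3 * 0.68735095
U = 2.0621

2.0621


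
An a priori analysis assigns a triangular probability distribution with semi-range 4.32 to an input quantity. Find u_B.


u_B = half_width / sqrt(6)
u_B = 4.32 / 2.4494897
u_B = 1.7636

1.7636


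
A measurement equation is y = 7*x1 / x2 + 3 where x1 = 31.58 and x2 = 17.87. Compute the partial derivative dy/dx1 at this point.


y = 7*x1 / x2 + 3
dy/dx1 = 7/x2
Evaluate at x2 = 17.87: c1 = 7 / 17.87
c1 = 0.3917

0.3917


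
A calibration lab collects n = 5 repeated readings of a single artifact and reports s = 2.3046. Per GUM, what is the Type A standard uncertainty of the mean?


u_A = s / sqrt(n)
u_A = 2.3046 / sqrt(5)
u_A = 2.3046 / 2.236068
u_A = 1.0306

1.0306


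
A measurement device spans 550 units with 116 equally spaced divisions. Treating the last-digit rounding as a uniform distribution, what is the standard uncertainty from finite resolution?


resolution = range / divisions
resolution = 550 / 116 = 4.7413793
u_res = resolution / (2*sqrt(3))
u_res = 4.7413793 / 3.4641016
u_res = 1.3687

1.3687


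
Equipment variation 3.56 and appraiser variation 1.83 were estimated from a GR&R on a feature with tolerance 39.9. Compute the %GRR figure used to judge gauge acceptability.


GRR = sqrt(EV^2 + AV^2) = sqrt(3.56^2 + 1.83^2) = 4.0028115
%GRR = GRR / tol * 100 = 4.0028115 / 39.9 * 100
%GRR = 10.0321

10.0321


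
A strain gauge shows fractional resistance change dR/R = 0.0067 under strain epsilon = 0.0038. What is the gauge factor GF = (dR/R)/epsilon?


GF = (dR/R) / epsilon
= 0.0067 / 0.0038
= 1.7632

1.7632


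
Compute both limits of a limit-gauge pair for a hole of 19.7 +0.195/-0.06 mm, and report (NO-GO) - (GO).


GO = nominal - lower_tol (smallest hole = maximum material condition)
GO = 19.7 - 0.06 = 19.64
NO-GO = nominal + upper_tol (largest hole = least material condition)
NO-GO = 19.7 + 0.195 = 19.895
spread = NO-GO - GO = 19.895 - 19.64 = 0.2550

0.2550


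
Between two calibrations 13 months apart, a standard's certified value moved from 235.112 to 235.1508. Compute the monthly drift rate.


rate = (v2 - v1) / months
= (235.1508 - 235.112) / 13
= 0.0388 / 13
= 0.0030

0.0030


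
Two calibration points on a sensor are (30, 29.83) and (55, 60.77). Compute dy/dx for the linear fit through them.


slope = (y2 - y1) / (x2 - x1)
= (60.77 - 29.83) / (55 - 30)
= 30.9400 / 25
= 1.2376

1.2376


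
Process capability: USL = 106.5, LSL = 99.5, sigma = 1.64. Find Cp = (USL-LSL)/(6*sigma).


Cp = (USL - LSL) / (6 * sigma)
= (106.5 - 99.5) / (6 * 1.64)
= 7.0000 / 9.8400
= 0.7114

0.7114


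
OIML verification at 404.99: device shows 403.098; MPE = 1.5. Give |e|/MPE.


e = indication - reference = 403.098 - 404.99 = -1.8920
|e| = 1.8920
ratio = |e| / MPE = 1.8920 / 1.5
ratio = 1.2613

1.2613


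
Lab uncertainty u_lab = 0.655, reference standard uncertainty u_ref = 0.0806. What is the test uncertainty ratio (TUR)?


TUR = u_lab / u_ref
= 0.655 / 0.0806
= 8.1266

8.1266


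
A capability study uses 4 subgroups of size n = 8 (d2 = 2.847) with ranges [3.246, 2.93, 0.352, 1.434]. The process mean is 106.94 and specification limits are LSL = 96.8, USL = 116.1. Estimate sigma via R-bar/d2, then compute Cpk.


R_bar = (3.246 + 2.93 + 0.352 + 1.434) / 4 = 1.9905
sigma = R_bar / d2 = 1.9905 / 2.847 = 0.69915701
Cp = (USL - LSL)/(6*sigma) = (116.1 - 96.8)/(6*0.69915701) = 4.6008
Cpu = (116.1 - 106.94)/(3*0.69915701) = 4.3672
Cpl = (106.94 - 96.8)/(3*0.69915701) = 4.8344
Cpk = min(Cpu, Cpl) = 4.3672

4.3672


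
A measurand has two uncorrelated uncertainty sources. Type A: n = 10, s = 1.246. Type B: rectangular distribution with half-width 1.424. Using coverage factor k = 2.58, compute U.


u_A = s / sqrt(n) = 1.246 / sqrt(10) = 0.3940198
u_B = half_width / sqrt(3) = 1.424 / sqrt(3) = 0.82214678
uc = sqrt(u_A^2 + u_B^2) = sqrt(0.3940198^2 + 0.82214678^2) = 0.91168905
U = k * uc = 2.58 * 0.91168905
U = 2.3522

2.3522


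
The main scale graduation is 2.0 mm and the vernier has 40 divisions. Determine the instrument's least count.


LC = MSD / n_div
= 2.0 / 40
= 0.0500

0.0500


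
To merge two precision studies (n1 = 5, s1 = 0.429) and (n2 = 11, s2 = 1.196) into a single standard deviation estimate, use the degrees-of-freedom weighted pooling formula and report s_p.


s_p = sqrt(((n1-1)*s1^2 + (n2-1)*s2^2) / (n1+n2-2))
numerator = (5-1)*0.429^2 + (11-1)*1.196^2 = 0.736164 + 14.30416 = 15.040324
denominator = 5 + 11 - 2 = 14
s_p^2 = 15.040324 / 14 = 1.0743089
s_p = sqrt(1.0743089) = 1.0365

1.0365


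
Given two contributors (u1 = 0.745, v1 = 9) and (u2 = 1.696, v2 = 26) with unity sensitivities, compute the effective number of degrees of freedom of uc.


uc = sqrt(u1^2 + u2^2) = sqrt(0.745^2 + 1.696^2) = 1.8524149
v_eff = uc^4 / (u1^4/v1 + u2^4/v2)
= 1.8524149^4 / (0.745^4/9 + 1.696^4/26)
= 11.774787 / 0.35244997
v_eff = 33.4084

33.4084


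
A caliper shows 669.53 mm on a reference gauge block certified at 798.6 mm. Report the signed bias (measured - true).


Systematic error = measured - true
= 669.53 - 798.6
= -129.0700

-129.0700


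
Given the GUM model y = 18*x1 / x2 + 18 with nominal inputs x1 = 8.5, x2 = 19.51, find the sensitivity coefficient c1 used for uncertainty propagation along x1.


y = 18*x1 / x2 + 18
dy/dx1 = 18/x2
Evaluate at x2 = 19.51: c1 = 18 / 19.51
c1 = 0.9226

0.9226
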